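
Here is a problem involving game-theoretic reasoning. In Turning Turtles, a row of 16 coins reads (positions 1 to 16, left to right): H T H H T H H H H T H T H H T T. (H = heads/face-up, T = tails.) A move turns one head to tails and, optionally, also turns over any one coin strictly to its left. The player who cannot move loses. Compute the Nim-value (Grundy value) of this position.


Coins: H T H H T H H H H T H T H H T T
Key fact: a single head at position k behaves exactly like a Nim heap of size k (turning it to T and optionally flipping a coin at j < k corresponds to moving the heap from k to j, or to 0), and heads combine as a disjunctive sum (two heads at the same place would cancel, matching j XOR j = 0). So the Nim-value is the XOR of the 1-indexed positions of the heads.
Face-up positions (1-indexed): [1, 3, 4, 6, 7, 8, 9, 11, 13, 14]
XOR 0 with 1: 0 XOR 1 = 1
XOR 1 with 3: 1 XOR 3 = 2
XOR 2 with 4: 2 XOR 4 = 6
XOR 6 with 6: 6 XOR 6 = 0
XOR 0 with 7: 0 XOR 7 = 7
XOR 7 with 8: 7 XOR 8 = 15
XOR 15 with 9: 15 XOR 9 = 6
XOR 6 with 11: 6 XOR 11 = 13
XOR 13 with 13: 13 XOR 13 = 0
XOR 0 with 14: 0 XOR 14 = 14
Nim-value = 14

14


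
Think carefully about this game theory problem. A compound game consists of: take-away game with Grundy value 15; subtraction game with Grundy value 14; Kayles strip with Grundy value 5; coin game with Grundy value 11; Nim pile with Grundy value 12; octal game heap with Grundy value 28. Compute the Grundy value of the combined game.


By the Sprague-Grundy theorem, the Grundy value of a sum of games is the XOR of individual Grundy values.
take-away game: Grundy value = 15. Running XOR: 0 XOR 15 = 15
subtraction game: Grundy value = 14. Running XOR: 15 XOR 14 = 1
Kayles strip: Grundy value = 5. Running XOR: 1 XOR 5 = 4
coin game: Grundy value = 11. Running XOR: 4 XOR 11 = 15
Nim pile: Grundy value = 12. Running XOR: 15 XOR 12 = 3
octal game heap: Grundy value = 28. Running XOR: 3 XOR 28 = 31
The combined Grundy value is 31.

31


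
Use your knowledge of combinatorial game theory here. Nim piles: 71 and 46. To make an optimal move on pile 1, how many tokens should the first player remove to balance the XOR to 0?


Piles: 71 and 46
Current XOR: 71 XOR 46 = 105 (non-zero, so this is an N-position).
To make the XOR zero, we need to find a move that balances the piles.
For pile 1 (size 71): target = 71 XOR 105 = 46
We reduce pile 1 from 71 to 46.
Tokens removed: 71 - 46 = 25
Verification: 46 XOR 46 = 0

25


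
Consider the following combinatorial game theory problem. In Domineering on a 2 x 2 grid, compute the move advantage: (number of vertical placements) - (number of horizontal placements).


Board is 2 x 2 (rows x cols).
Left (vertical) placements: (rows-1) * cols = 1 * 2 = 2
Right (horizontal) placements: rows * (cols-1) = 2 * 1 = 2
Advantage = Left - Right = 2 - 2 = 0

0


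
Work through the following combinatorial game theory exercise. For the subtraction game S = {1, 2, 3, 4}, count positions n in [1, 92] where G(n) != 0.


Subtraction set S = {1, 2, 3, 4}, so G(n) = n mod 5.
G(n) = 0 when n is a multiple of 5.
Multiples of 5 in [1, 92]: 18
N-positions (nonzero Grundy) = 92 - 18 = 74

74


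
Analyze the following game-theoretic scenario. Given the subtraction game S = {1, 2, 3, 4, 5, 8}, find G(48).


The subtraction set is S = {1, 2, 3, 4, 5, 8}.
G(k) = mex{ G(k - s) : s in S, s <= k }. We compute iteratively: G(0) = 0.
G(1) = mex({0}) = 1
G(2) = mex({0, 1}) = 2
G(3) = mex({0, 1, 2}) = 3
G(4) = mex({0, 1, 2, 3}) = 4
G(5) = mex({0, 1, 2, 3, 4}) = 5
G(6) = mex({1, 2, 3, 4, 5}) = 0
G(7) = mex({0, 2, 3, 4, 5}) = 1
G(8) = mex({0, 1, 3, 4, 5}) = 2
G(9) = mex({0, 1, 2, 4, 5}) = 3
G(10) = mex({0, 1, 2, 3, 5}) = 4
G(11) = mex({0, 1, 2, 3, 4}) = 5
G(12) = mex({1, 2, 3, 4, 5}) = 0
G(13) = mex({0, 2, 3, 4, 5}) = 1
Observe that G(6)..G(13) = 0, 1, 2, 3, 4, 5, 0, 1 repeats G(0)..G(7) = 0, 1, 2, 3, 4, 5, 0, 1.
For k >= max(S) = 8, G(k) is determined by the previous 8 values G(k-8)..G(k-1); a window of 8 consecutive values has recurred shifted by 6, so by induction G(k + 6) = G(k) for all k >= 0: the sequence is periodic from the start with period 6.
One period: G(0..5) = 0, 1, 2, 3, 4, 5.
48 mod 6 = 0, so G(48) = G(0) = 0.

0


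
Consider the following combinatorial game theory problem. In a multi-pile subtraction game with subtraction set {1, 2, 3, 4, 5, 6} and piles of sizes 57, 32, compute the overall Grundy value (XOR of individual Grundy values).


Subtraction set: {1, 2, 3, 4, 5, 6}
For this subtraction set, G(n) = n mod 7 (period = max + 1 = 7).
Pile 1 (size 57): G(57) = 57 mod 7 = 1
Pile 2 (size 32): G(32) = 32 mod 7 = 4
Total Grundy value = XOR of all: 1 XOR 4 = 5

5


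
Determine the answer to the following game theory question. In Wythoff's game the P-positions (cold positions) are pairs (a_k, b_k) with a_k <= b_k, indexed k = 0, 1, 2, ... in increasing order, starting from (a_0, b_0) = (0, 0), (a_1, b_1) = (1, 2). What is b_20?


By Wythoff's theorem, a_k = floor(k * phi) and b_k = floor(k * phi^2) = a_k + k, where phi = (1 + sqrt(5))/2 is the golden ratio.
phi = (1 + sqrt(5))/2 = 1.618034
phi^2 = phi + 1 = 2.618034
k = 20
k * phi^2 = 20 * 2.618034 = 52.360680
b_20 = floor(k * phi^2) = 52 (check: a_20 + k = 32 + 20 = 52)

52


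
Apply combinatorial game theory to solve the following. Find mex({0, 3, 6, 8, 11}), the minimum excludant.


Set = {0, 3, 6, 8, 11}
0 is in the set.
1 is NOT in the set. This is the mex.
mex = 1

1


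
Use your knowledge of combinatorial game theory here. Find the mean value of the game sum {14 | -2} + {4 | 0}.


G1 = {14 | -2}, G2 = {4 | 0}
Each is a switch {a | b} with numbers a > b; its mean value is (a + b)/2, and mean value is additive over game sums: m(G1 + G2) = m(G1) + m(G2).
Mean of G1 = (14 + (-2))/2 = 12/2 = 6
Mean of G2 = (4 + (0))/2 = 4/2 = 2
Mean of G1 + G2 = 6 + 2 = 8

8


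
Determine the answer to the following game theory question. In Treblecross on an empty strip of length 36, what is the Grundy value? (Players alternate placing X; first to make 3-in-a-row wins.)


Treblecross: place X on empty cells; 3-in-a-row wins.
Playing within two cells of an existing X lets the opponent win at once, so sensible play treats the cells i-2..i+2 around each X as dead. The player left with no safe cell loses, so this is a normal-play take-away game on strips of safe cells.
Placing X at cell i (0-indexed) of a strip of k safe cells leaves independent strips of sizes max(0, i-2) and max(0, k-i-3). Hence G(k) = mex{ G(max(0,i-2)) XOR G(max(0,k-i-3)) : 0 <= i < k }, with G(0) = 0.
G(1): splits (0,0):0^0=0 -> mex({0}) = 1
G(2): splits (0,0):0^0=0 -> mex({0}) = 1
G(3): splits (0,0):0^0=0 -> mex({0}) = 1
G(4): splits (0,1):0^1=1 (0,0):0^0=0 -> mex({0, 1}) = 2
G(5): splits (0,2):0^1=1 (0,1):0^1=1 (0,0):0^0=0 -> mex({0, 1}) = 2
G(6) = mex({1}) = 0
G(7) = mex({0, 1, 2}) = 3
G(8) = mex({0, 1, 2}) = 3
G(9) = mex({0, 2}) = 1
G(10) = mex({0, 2, 3}) = 1
G(11) = mex({0, 3}) = 1
G(12) = mex({1, 3}) = 0
G(13) = mex({0, 1, 2, 3}) = 4
G(14) = mex({0, 1, 2}) = 3
G(15) = mex({0, 1, 2}) = 3
G(16) = mex({0, 1, 2, 4}) = 3
G(17) = mex({0, 1, 3, 4}) = 2
G(18) = mex({0, 1, 3, 4}) = 2
G(19) = mex({0, 1, 3, 5}) = 2
G(20) = mex({0, 1, 2, 3, 5}) = 4
G(21) = mex({0, 1, 2, 3, 5}) = 4
G(22) = mex({1, 2, 6}) = 0
G(23) = mex({0, 1, 2, 3, 4, 6}) = 5
G(24) = mex({0, 1, 2, 3, 4}) = 5
G(25) = mex({0, 1, 3, 4, 7}) = 2
G(26) = mex({0, 1, 3, 4, 5, 7}) = 2
G(27) = mex({0, 1, 3, 5}) = 2
G(28) = mex({0, 1, 2, 5}) = 3
G(29) = mex({0, 1, 2, 4, 5, 6}) = 3
G(30) = mex({1, 2, 4, 6}) = 0
G(31) = mex({0, 1, 2, 3, 4, 6}) = 5
G(32) = mex({1, 2, 3, 4, 7}) = 0
G(33) = mex({0, 3, 7}) = 1
G(34) = mex({0, 2, 3, 5, 7}) = 1
G(35) = mex({0, 2, 3, 5, 6}) = 1
G(36) = mex({0, 1, 2, 5, 6}) = 3
Therefore G(36) = 3.

3


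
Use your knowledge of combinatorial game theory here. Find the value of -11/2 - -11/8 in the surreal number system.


x = -11/2, y = -11/8
Converting to common denominator: 8
x = -44/8, y = -11/8
x - y = -11/2 - -11/8 = -33/8

-33/8


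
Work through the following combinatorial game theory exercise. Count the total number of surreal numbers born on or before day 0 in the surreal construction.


Day 0: {|} = 0 is born. Count = 1.
Day n: the number of surreal numbers born by day n is 2^(n+1) - 1.
By day 0: 2^1 - 1 = 1
By day 0: 1 surreal numbers.

1


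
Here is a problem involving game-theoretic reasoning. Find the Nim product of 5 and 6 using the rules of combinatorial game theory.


Nim multiplication is bilinear over XOR: (u XOR v) * w = (u*w) XOR (v*w).
So we split each operand into its bit components and XOR the pairwise Nim products.
5 = 1 + 4 (as XOR of powers of 2).
6 = 2 + 4 (as XOR of powers of 2).
Using the standard Nim-product table on single bits:
  2*2 = 3,   2*4 = 8,   2*8 = 12,
  4*4 = 6,   4*8 = 11,  8*8 = 13,
and  1*x = x (identity), k*l = l*k (commutative).
Pairwise Nim products:
  1 * 2 = 2
  1 * 4 = 4
  4 * 2 = 8
  4 * 4 = 6
XOR them: 2 XOR 4 XOR 8 XOR 6 = 8.
Result: 5 * 6 = 8 (in Nim).

8


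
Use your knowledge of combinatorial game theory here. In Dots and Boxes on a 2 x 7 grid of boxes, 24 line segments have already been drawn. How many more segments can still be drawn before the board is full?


Grid: 2 x 7 boxes, i.e. 3 rows and 8 columns of dots.
Horizontal edges: (rows + 1) * cols = 3 * 7 = 21
Vertical edges: rows * (cols + 1) = 2 * 8 = 16
Total edges: 21 + 16 = 37
Edges drawn: 24
Remaining: 37 - 24 = 13

13


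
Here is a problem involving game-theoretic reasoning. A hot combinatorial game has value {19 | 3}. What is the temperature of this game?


The game is {19 | 3}, a switch {a | b} with numbers a > b.
Cooling {a | b} by t gives {a - t | b + t}, which stops being hot when a - t = b + t, i.e. at t = (a - b)/2. So the temperature of a switch is (a - b)/2.
Temperature = (Left option - Right option) / 2
= (19 - (3)) / 2
= 16 / 2
= 8

8


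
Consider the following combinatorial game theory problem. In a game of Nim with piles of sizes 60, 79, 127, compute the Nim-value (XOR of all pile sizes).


We need the XOR (exclusive or) of all pile sizes.
After XOR-ing pile 1 (size 60): 0 XOR 60 = 60
After XOR-ing pile 2 (size 79): 60 XOR 79 = 115
After XOR-ing pile 3 (size 127): 115 XOR 127 = 12
The Nim-value of this position is 12.

12


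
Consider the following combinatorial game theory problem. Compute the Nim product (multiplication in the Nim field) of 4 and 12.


Nim multiplication is bilinear over XOR: (u XOR v) * w = (u*w) XOR (v*w).
So we split each operand into its bit components and XOR the pairwise Nim products.
4 = 4 (as XOR of powers of 2).
12 = 4 + 8 (as XOR of powers of 2).
Using the standard Nim-product table on single bits:
  2*2 = 3,   2*4 = 8,   2*8 = 12,
  4*4 = 6,   4*8 = 11,  8*8 = 13,
and  1*x = x (identity), k*l = l*k (commutative).
Pairwise Nim products:
  4 * 4 = 6
  4 * 8 = 11
XOR them: 6 XOR 11 = 13.
Result: 4 * 12 = 13 (in Nim).

13


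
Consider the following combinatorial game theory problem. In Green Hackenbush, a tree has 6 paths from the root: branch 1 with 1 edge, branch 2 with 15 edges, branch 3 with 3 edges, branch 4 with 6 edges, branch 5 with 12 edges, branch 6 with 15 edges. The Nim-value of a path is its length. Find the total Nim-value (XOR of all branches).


The tree has 6 branches from the ground vertex.
In Green Hackenbush, the Nim-value of a simple path of length k is k.
Branch 1: length 1, Nim-value = 1
Branch 2: length 15, Nim-value = 15
Branch 3: length 3, Nim-value = 3
Branch 4: length 6, Nim-value = 6
Branch 5: length 12, Nim-value = 12
Branch 6: length 15, Nim-value = 15
Total Nim-value = XOR of all branch values:
0 XOR 1 = 1
1 XOR 15 = 14
14 XOR 3 = 13
13 XOR 6 = 11
11 XOR 12 = 7
7 XOR 15 = 8
Nim-value of the tree = 8

8


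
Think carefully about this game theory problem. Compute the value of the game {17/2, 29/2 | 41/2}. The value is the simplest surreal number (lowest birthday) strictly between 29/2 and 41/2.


Left options: {17/2, 29/2}, max = 29/2
Right options: {41/2}, min = 41/2
All options are numbers and max(Left) < min(Right), so by the simplicity theorem the value is the simplest (earliest-born) number strictly between 29/2 and 41/2.
Integers 15 through 20 all lie strictly between 29/2 and 41/2.
Among integers, the simplest (lowest birthday = smallest |n|; 0 is born on day 0, +-n on day n) is 15.
No non-integer in the interval can be simpler: if x is a non-integer in the interval, then floor(x) or ceil(x) also lies in the interval (the interval contains an integer), and both are proper prefixes of x's sign expansion, i.e. born earlier. So the game value is 15.
Game value = 15

15


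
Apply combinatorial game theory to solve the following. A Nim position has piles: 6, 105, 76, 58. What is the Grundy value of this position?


We need the XOR (exclusive or) of all pile sizes.
After XOR-ing pile 1 (size 6): 0 XOR 6 = 6
After XOR-ing pile 2 (size 105): 6 XOR 105 = 111
After XOR-ing pile 3 (size 76): 111 XOR 76 = 35
After XOR-ing pile 4 (size 58): 35 XOR 58 = 25
The Nim-value of this position is 25.

25


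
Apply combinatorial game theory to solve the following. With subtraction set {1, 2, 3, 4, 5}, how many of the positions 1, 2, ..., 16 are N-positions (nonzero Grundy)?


Subtraction set S = {1, 2, 3, 4, 5}, so G(n) = n mod 6.
G(n) = 0 when n is a multiple of 6.
Multiples of 6 in [1, 16]: 2
N-positions (nonzero Grundy) = 16 - 2 = 14

14


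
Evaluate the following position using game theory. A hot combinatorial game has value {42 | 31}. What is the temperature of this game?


The game is {42 | 31}, a switch {a | b} with numbers a > b.
Cooling {a | b} by t gives {a - t | b + t}, which stops being hot when a - t = b + t, i.e. at t = (a - b)/2. So the temperature of a switch is (a - b)/2.
Temperature = (Left option - Right option) / 2
= (42 - (31)) / 2
= 11 / 2
= 11/2

11/2


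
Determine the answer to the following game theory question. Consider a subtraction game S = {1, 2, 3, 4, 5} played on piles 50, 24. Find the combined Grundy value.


Subtraction set: {1, 2, 3, 4, 5}
For this subtraction set, G(n) = n mod 6 (period = max + 1 = 6).
Pile 1 (size 50): G(50) = 50 mod 6 = 2
Pile 2 (size 24): G(24) = 24 mod 6 = 0
Total Grundy value = XOR of all: 2 XOR 0 = 2

2


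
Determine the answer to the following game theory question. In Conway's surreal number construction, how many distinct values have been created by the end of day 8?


Day 0: {|} = 0 is born. Count = 1.
Day n: the number of surreal numbers born by day n is 2^(n+1) - 1.
By day 0: 2^1 - 1 = 1
By day 1: 2^2 - 1 = 3
By day 2: 2^3 - 1 = 7
By day 3: 2^4 - 1 = 15
By day 4: 2^5 - 1 = 31
By day 5: 2^6 - 1 = 63
By day 6: 2^7 - 1 = 127
By day 7: 2^8 - 1 = 255
By day 8: 2^9 - 1 = 511
By day 8: 511 surreal numbers.

511


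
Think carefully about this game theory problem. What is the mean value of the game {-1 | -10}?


Game = {-1 | -10}, a switch {a | b} with numbers a > b.
Its thermograph has left wall a - t and right wall b + t, which meet at t = (a - b)/2, where both equal (a + b)/2. So the mast (mean value) is at (a + b)/2.
Mean = (-1 + (-10))/2 = -11/2 = -11/2

-11/2


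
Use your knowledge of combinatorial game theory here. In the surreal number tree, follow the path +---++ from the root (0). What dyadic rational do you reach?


Sign expansion: +---++
Rule: track bounds (lo, hi), initially (-inf, +inf). On '+', the current value becomes lo and we move to the simplest number in (value, hi): value + 1 if hi = +inf, otherwise the midpoint (value + hi)/2. On '-', the current value becomes hi and we move to value - 1 if lo = -inf, otherwise the midpoint (lo + value)/2.
Start at 0.
Step 1: sign = +, move right. Bounds: (0, +inf). Value = 1
Step 2: sign = -, move left. Bounds: (0, 1). Value = 1/2
Step 3: sign = -, move left. Bounds: (0, 1/2). Value = 1/4
Step 4: sign = -, move left. Bounds: (0, 1/4). Value = 1/8
Step 5: sign = +, move right. Bounds: (1/8, 1/4). Value = 3/16
Step 6: sign = +, move right. Bounds: (3/16, 1/4). Value = 7/32
The surreal number with sign expansion +---++ is 7/32.

7/32


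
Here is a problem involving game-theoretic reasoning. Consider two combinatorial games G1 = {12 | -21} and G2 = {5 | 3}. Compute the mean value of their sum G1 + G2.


G1 = {12 | -21}, G2 = {5 | 3}
Each is a switch {a | b} with numbers a > b; its mean value is (a + b)/2, and mean value is additive over game sums: m(G1 + G2) = m(G1) + m(G2).
Mean of G1 = (12 + (-21))/2 = -9/2 = -9/2
Mean of G2 = (5 + (3))/2 = 8/2 = 4
Mean of G1 + G2 = -9/2 + 4 = -1/2

-1/2


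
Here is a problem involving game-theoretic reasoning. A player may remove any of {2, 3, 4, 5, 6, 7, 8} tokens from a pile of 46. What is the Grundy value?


The subtraction set is S = {2, 3, 4, 5, 6, 7, 8}.
G(k) = mex{ G(k - s) : s in S, s <= k }. We compute iteratively: G(0) = 0.
G(1) = mex({}) = 0
G(2) = mex({0}) = 1
G(3) = mex({0}) = 1
G(4) = mex({0, 1}) = 2
G(5) = mex({0, 1}) = 2
G(6) = mex({0, 1, 2}) = 3
G(7) = mex({0, 1, 2}) = 3
G(8) = mex({0, 1, 2, 3}) = 4
G(9) = mex({0, 1, 2, 3}) = 4
G(10) = mex({1, 2, 3, 4}) = 0
G(11) = mex({1, 2, 3, 4}) = 0
G(12) = mex({0, 2, 3, 4}) = 1
G(13) = mex({0, 2, 3, 4}) = 1
G(14) = mex({0, 1, 3, 4}) = 2
G(15) = mex({0, 1, 3, 4}) = 2
G(16) = mex({0, 1, 2, 4}) = 3
G(17) = mex({0, 1, 2, 4}) = 3
Observe that G(10)..G(17) = 0, 0, 1, 1, 2, 2, 3, 3 repeats G(0)..G(7) = 0, 0, 1, 1, 2, 2, 3, 3.
For k >= max(S) = 8, G(k) is determined by the previous 8 values G(k-8)..G(k-1); a window of 8 consecutive values has recurred shifted by 10, so by induction G(k + 10) = G(k) for all k >= 0: the sequence is periodic from the start with period 10.
One period: G(0..9) = 0, 0, 1, 1, 2, 2, 3, 3, 4, 4.
46 mod 10 = 6, so G(46) = G(6) = 3.

3


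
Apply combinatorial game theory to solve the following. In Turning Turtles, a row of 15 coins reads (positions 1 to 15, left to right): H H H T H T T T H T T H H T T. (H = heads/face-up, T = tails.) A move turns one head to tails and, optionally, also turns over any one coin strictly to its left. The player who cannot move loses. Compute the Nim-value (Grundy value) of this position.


Coins: H H H T H T T T H T T H H T T
Key fact: a single head at position k behaves exactly like a Nim heap of size k (turning it to T and optionally flipping a coin at j < k corresponds to moving the heap from k to j, or to 0), and heads combine as a disjunctive sum (two heads at the same place would cancel, matching j XOR j = 0). So the Nim-value is the XOR of the 1-indexed positions of the heads.
Face-up positions (1-indexed): [1, 2, 3, 5, 9, 12, 13]
XOR 0 with 1: 0 XOR 1 = 1
XOR 1 with 2: 1 XOR 2 = 3
XOR 3 with 3: 3 XOR 3 = 0
XOR 0 with 5: 0 XOR 5 = 5
XOR 5 with 9: 5 XOR 9 = 12
XOR 12 with 12: 12 XOR 12 = 0
XOR 0 with 13: 0 XOR 13 = 13
Nim-value = 13

13


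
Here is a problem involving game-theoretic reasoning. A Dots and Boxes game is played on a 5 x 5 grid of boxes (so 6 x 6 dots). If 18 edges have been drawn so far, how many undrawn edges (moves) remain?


Grid: 5 x 5 boxes, i.e. 6 rows and 6 columns of dots.
Horizontal edges: (rows + 1) * cols = 6 * 5 = 30
Vertical edges: rows * (cols + 1) = 5 * 6 = 30
Total edges: 30 + 30 = 60
Edges drawn: 18
Remaining: 60 - 18 = 42

42


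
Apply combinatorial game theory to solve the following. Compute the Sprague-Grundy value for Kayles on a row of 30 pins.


Kayles: a move removes 1 or 2 adjacent pins from a contiguous row.
Removing pins from a row of k leaves two independent rows (a, b) with a + b = k - 1 (one pin) or a + b = k - 2 (two pins); an end removal gives a = 0.
By Sprague-Grundy, G(k) = mex{ G(a) XOR G(b) } over all these splits. G(0) = 0.
G(1): splits (0,0):0^0=0 -> mex({0}) = 1
G(2): splits (0,1):0^1=1 (0,0):0^0=0 -> mex({0, 1}) = 2
G(3): splits (0,2):0^2=2 (1,1):1^1=0 (0,1):0^1=1 -> mex({0, 1, 2}) = 3
G(4): splits (0,3):0^3=3 (1,2):1^2=3 (0,2):0^2=2 (1,1):1^1=0 -> mex({0, 2, 3}) = 1
G(5): splits (0,4):0^1=1 (1,3):1^3=2 (2,2):2^2=0 (0,3):0^3=3 (1,2):1^2=3 -> mex({0, 1, 2, 3}) = 4
G(6) = mex({0, 1, 2, 4}) = 3
G(7) = mex({0, 1, 3, 4, 5}) = 2
G(8) = mex({0, 2, 3, 5, 6}) = 1
G(9) = mex({0, 1, 2, 3, 6, 7}) = 4
G(10) = mex({0, 1, 3, 4, 5, 7}) = 2
G(11) = mex({0, 1, 2, 3, 4, 5}) = 6
G(12) = mex({0, 1, 2, 3, 5, 6, 7}) = 4
G(13) = mex({0, 2, 3, 4, 6, 7}) = 1
G(14) = mex({0, 1, 4, 5, 6, 7}) = 2
G(15) = mex({0, 1, 2, 3, 4, 5, 6}) = 7
G(16) = mex({0, 2, 3, 5, 6, 7}) = 1
G(17) = mex({0, 1, 2, 3, 5, 6, 7}) = 4
G(18) = mex({0, 1, 2, 4, 5, 6}) = 3
G(19) = mex({0, 1, 3, 4, 5, 7}) = 2
G(20) = mex({0, 2, 3, 4, 5, 6, 7}) = 1
G(21) = mex({0, 1, 2, 3, 5, 6, 7}) = 4
G(22) = mex({0, 1, 2, 3, 4, 5, 7}) = 6
G(23) = mex({0, 1, 2, 3, 4, 5, 6}) = 7
G(24) = mex({0, 1, 2, 3, 5, 6, 7}) = 4
G(25) = mex({0, 2, 3, 4, 6, 7}) = 1
G(26) = mex({0, 1, 3, 4, 5, 6, 7}) = 2
G(27) = mex({0, 1, 2, 3, 4, 5, 6, 7}) = 8
G(28) = mex({0, 1, 2, 3, 4, 6, 7, 8}) = 5
G(29) = mex({0, 1, 2, 3, 5, 6, 7, 8, 9}) = 4
G(30) = mex({0, 1, 2, 3, 4, 5, 6, 9, 10}) = 7
Therefore G(30) = 7.

7


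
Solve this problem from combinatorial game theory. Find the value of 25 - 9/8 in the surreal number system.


x = 25, y = 9/8
Converting to common denominator: 8
x = 200/8, y = 9/8
x - y = 25 - 9/8 = 191/8

191/8


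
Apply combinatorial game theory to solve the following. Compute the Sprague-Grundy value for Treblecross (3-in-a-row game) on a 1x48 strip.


Treblecross: place X on empty cells; 3-in-a-row wins.
Playing within two cells of an existing X lets the opponent win at once, so sensible play treats the cells i-2..i+2 around each X as dead. The player left with no safe cell loses, so this is a normal-play take-away game on strips of safe cells.
Placing X at cell i (0-indexed) of a strip of k safe cells leaves independent strips of sizes max(0, i-2) and max(0, k-i-3). Hence G(k) = mex{ G(max(0,i-2)) XOR G(max(0,k-i-3)) : 0 <= i < k }, with G(0) = 0.
G(1): splits (0,0):0^0=0 -> mex({0}) = 1
G(2): splits (0,0):0^0=0 -> mex({0}) = 1
G(3): splits (0,0):0^0=0 -> mex({0}) = 1
G(4): splits (0,1):0^1=1 (0,0):0^0=0 -> mex({0, 1}) = 2
G(5): splits (0,2):0^1=1 (0,1):0^1=1 (0,0):0^0=0 -> mex({0, 1}) = 2
G(6) = mex({1}) = 0
G(7) = mex({0, 1, 2}) = 3
G(8) = mex({0, 1, 2}) = 3
G(9) = mex({0, 2}) = 1
G(10) = mex({0, 2, 3}) = 1
G(11) = mex({0, 3}) = 1
G(12) = mex({1, 3}) = 0
G(13) = mex({0, 1, 2, 3}) = 4
G(14) = mex({0, 1, 2}) = 3
G(15) = mex({0, 1, 2}) = 3
G(16) = mex({0, 1, 2, 4}) = 3
G(17) = mex({0, 1, 3, 4}) = 2
G(18) = mex({0, 1, 3, 4}) = 2
G(19) = mex({0, 1, 3, 5}) = 2
G(20) = mex({0, 1, 2, 3, 5}) = 4
G(21) = mex({0, 1, 2, 3, 5}) = 4
G(22) = mex({1, 2, 6}) = 0
G(23) = mex({0, 1, 2, 3, 4, 6}) = 5
G(24) = mex({0, 1, 2, 3, 4}) = 5
G(25) = mex({0, 1, 3, 4, 7}) = 2
G(26) = mex({0, 1, 3, 4, 5, 7}) = 2
G(27) = mex({0, 1, 3, 5}) = 2
G(28) = mex({0, 1, 2, 5}) = 3
G(29) = mex({0, 1, 2, 4, 5, 6}) = 3
G(30) = mex({1, 2, 4, 6}) = 0
G(31) = mex({0, 1, 2, 3, 4, 6}) = 5
G(32) = mex({1, 2, 3, 4, 7}) = 0
G(33) = mex({0, 3, 7}) = 1
G(34) = mex({0, 2, 3, 5, 7}) = 1
G(35) = mex({0, 2, 3, 5, 6}) = 1
G(36) = mex({0, 1, 2, 5, 6}) = 3
G(37) = mex({0, 1, 2, 4, 5, 6}) = 3
G(38) = mex({0, 1, 2, 4}) = 3
G(39) = mex({0, 1, 2, 3, 4, 7}) = 5
G(40) = mex({0, 1, 2, 3, 4, 5, 7}) = 6
G(41) = mex({0, 1, 2, 3, 5, 7}) = 4
G(42) = mex({0, 1, 2, 3, 5, 6, 7}) = 4
G(43) = mex({0, 2, 3, 5, 6}) = 1
G(44) = mex({1, 2, 3, 4, 5, 6}) = 0
G(45) = mex({0, 1, 2, 3, 4, 6, 7}) = 5
G(46) = mex({0, 1, 2, 3, 4, 7}) = 5
G(47) = mex({0, 1, 2, 3, 4, 5, 7}) = 6
G(48) = mex({0, 1, 2, 3, 4, 5, 7}) = 6
Therefore G(48) = 6.

6


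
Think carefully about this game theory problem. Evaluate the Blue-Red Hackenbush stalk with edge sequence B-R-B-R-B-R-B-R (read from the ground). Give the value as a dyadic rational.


Edges (from ground): B-R-B-R-B-R-B-R
By Berlekamp's sign-expansion rule, a Blue-Red Hackenbush stalk has the value of the surreal number whose sign sequence is the edge sequence with B -> + and R -> -.
Sign sequence: +-+-+-+-
Trace the sign expansion in the surreal number tree, starting from 0:
Edge 1: B (sign +) -> bounds (0, +inf), value = 1
Edge 2: R (sign -) -> bounds (0, 1), value = 1/2
Edge 3: B (sign +) -> bounds (1/2, 1), value = 3/4
Edge 4: R (sign -) -> bounds (1/2, 3/4), value = 5/8
Edge 5: B (sign +) -> bounds (5/8, 3/4), value = 11/16
Edge 6: R (sign -) -> bounds (5/8, 11/16), value = 21/32
Edge 7: B (sign +) -> bounds (21/32, 11/16), value = 43/64
Edge 8: R (sign -) -> bounds (21/32, 43/64), value = 85/128
Game value = 85/128

85/128


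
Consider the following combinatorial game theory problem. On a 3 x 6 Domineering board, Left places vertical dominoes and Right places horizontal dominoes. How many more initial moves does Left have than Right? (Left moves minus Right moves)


Board is 3 x 6 (rows x cols).
Left (vertical) placements: (rows-1) * cols = 2 * 6 = 12
Right (horizontal) placements: rows * (cols-1) = 3 * 5 = 15
Advantage = Left - Right = 12 - 15 = -3

-3


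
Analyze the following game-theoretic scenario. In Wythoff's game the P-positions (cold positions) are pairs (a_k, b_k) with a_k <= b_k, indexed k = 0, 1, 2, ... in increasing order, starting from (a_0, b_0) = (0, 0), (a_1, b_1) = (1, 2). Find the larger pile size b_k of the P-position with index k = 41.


By Wythoff's theorem, a_k = floor(k * phi) and b_k = floor(k * phi^2) = a_k + k, where phi = (1 + sqrt(5))/2 is the golden ratio.
phi = (1 + sqrt(5))/2 = 1.618034
phi^2 = phi + 1 = 2.618034
k = 41
k * phi^2 = 41 * 2.618034 = 107.339394
b_41 = floor(k * phi^2) = 107 (check: a_41 + k = 66 + 41 = 107)

107


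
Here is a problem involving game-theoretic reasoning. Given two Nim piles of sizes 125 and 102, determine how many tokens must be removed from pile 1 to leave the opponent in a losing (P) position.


Piles: 125 and 102
Current XOR: 125 XOR 102 = 27 (non-zero, so this is an N-position).
To make the XOR zero, we need to find a move that balances the piles.
For pile 1 (size 125): target = 125 XOR 27 = 102
We reduce pile 1 from 125 to 102.
Tokens removed: 125 - 102 = 23
Verification: 102 XOR 102 = 0

23


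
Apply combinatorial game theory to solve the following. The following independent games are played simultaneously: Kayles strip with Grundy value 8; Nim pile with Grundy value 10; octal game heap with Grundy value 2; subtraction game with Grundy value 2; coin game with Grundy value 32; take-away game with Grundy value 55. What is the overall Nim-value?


By the Sprague-Grundy theorem, the Grundy value of a sum of games is the XOR of individual Grundy values.
Kayles strip: Grundy value = 8. Running XOR: 0 XOR 8 = 8
Nim pile: Grundy value = 10. Running XOR: 8 XOR 10 = 2
octal game heap: Grundy value = 2. Running XOR: 2 XOR 2 = 0
subtraction game: Grundy value = 2. Running XOR: 0 XOR 2 = 2
coin game: Grundy value = 32. Running XOR: 2 XOR 32 = 34
take-away game: Grundy value = 55. Running XOR: 34 XOR 55 = 21
The combined Grundy value is 21.

21


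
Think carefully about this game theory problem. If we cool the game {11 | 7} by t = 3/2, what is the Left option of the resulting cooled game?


Original game: {11 | 7} (a switch {a | b} with a > b).
Cooling by t (for t below the temperature (a - b)/2 = 2) taxes each move by t: {a | b} cooled by t is {a - t | b + t}.
Cooling amount: t = 3/2
Cooled Left option: 11 - 3/2 = 19/2
Cooled Right option: 7 + 3/2 = 17/2
Cooled game: {19/2 | 17/2}
Left option = 19/2

19/2


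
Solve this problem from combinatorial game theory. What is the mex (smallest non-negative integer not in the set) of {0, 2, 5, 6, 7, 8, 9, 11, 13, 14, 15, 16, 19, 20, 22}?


Set = {0, 2, 5, 6, 7, 8, 9, 11, 13, 14, 15, 16, 19, 20, 22}
0 is in the set.
1 is NOT in the set. This is the mex.
mex = 1

1


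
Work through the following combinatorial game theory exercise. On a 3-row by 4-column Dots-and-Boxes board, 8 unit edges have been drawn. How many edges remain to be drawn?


Grid: 3 x 4 boxes, i.e. 4 rows and 5 columns of dots.
Horizontal edges: (rows + 1) * cols = 4 * 4 = 16
Vertical edges: rows * (cols + 1) = 3 * 5 = 15
Total edges: 16 + 15 = 31
Edges drawn: 8
Remaining: 31 - 8 = 23

23


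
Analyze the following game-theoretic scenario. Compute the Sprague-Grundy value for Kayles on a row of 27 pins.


Kayles: a move removes 1 or 2 adjacent pins from a contiguous row.
Removing pins from a row of k leaves two independent rows (a, b) with a + b = k - 1 (one pin) or a + b = k - 2 (two pins); an end removal gives a = 0.
By Sprague-Grundy, G(k) = mex{ G(a) XOR G(b) } over all these splits. G(0) = 0.
G(1): splits (0,0):0^0=0 -> mex({0}) = 1
G(2): splits (0,1):0^1=1 (0,0):0^0=0 -> mex({0, 1}) = 2
G(3): splits (0,2):0^2=2 (1,1):1^1=0 (0,1):0^1=1 -> mex({0, 1, 2}) = 3
G(4): splits (0,3):0^3=3 (1,2):1^2=3 (0,2):0^2=2 (1,1):1^1=0 -> mex({0, 2, 3}) = 1
G(5): splits (0,4):0^1=1 (1,3):1^3=2 (2,2):2^2=0 (0,3):0^3=3 (1,2):1^2=3 -> mex({0, 1, 2, 3}) = 4
G(6) = mex({0, 1, 2, 4}) = 3
G(7) = mex({0, 1, 3, 4, 5}) = 2
G(8) = mex({0, 2, 3, 5, 6}) = 1
G(9) = mex({0, 1, 2, 3, 6, 7}) = 4
G(10) = mex({0, 1, 3, 4, 5, 7}) = 2
G(11) = mex({0, 1, 2, 3, 4, 5}) = 6
G(12) = mex({0, 1, 2, 3, 5, 6, 7}) = 4
G(13) = mex({0, 2, 3, 4, 6, 7}) = 1
G(14) = mex({0, 1, 4, 5, 6, 7}) = 2
G(15) = mex({0, 1, 2, 3, 4, 5, 6}) = 7
G(16) = mex({0, 2, 3, 5, 6, 7}) = 1
G(17) = mex({0, 1, 2, 3, 5, 6, 7}) = 4
G(18) = mex({0, 1, 2, 4, 5, 6}) = 3
G(19) = mex({0, 1, 3, 4, 5, 7}) = 2
G(20) = mex({0, 2, 3, 4, 5, 6, 7}) = 1
G(21) = mex({0, 1, 2, 3, 5, 6, 7}) = 4
G(22) = mex({0, 1, 2, 3, 4, 5, 7}) = 6
G(23) = mex({0, 1, 2, 3, 4, 5, 6}) = 7
G(24) = mex({0, 1, 2, 3, 5, 6, 7}) = 4
G(25) = mex({0, 2, 3, 4, 6, 7}) = 1
G(26) = mex({0, 1, 3, 4, 5, 6, 7}) = 2
G(27) = mex({0, 1, 2, 3, 4, 5, 6, 7}) = 8
Therefore G(27) = 8.

8


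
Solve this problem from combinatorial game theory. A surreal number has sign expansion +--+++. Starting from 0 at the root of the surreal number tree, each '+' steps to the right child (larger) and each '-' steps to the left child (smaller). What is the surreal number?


Sign expansion: +--+++
Rule: track bounds (lo, hi), initially (-inf, +inf). On '+', the current value becomes lo and we move to the simplest number in (value, hi): value + 1 if hi = +inf, otherwise the midpoint (value + hi)/2. On '-', the current value becomes hi and we move to value - 1 if lo = -inf, otherwise the midpoint (lo + value)/2.
Start at 0.
Step 1: sign = +, move right. Bounds: (0, +inf). Value = 1
Step 2: sign = -, move left. Bounds: (0, 1). Value = 1/2
Step 3: sign = -, move left. Bounds: (0, 1/2). Value = 1/4
Step 4: sign = +, move right. Bounds: (1/4, 1/2). Value = 3/8
Step 5: sign = +, move right. Bounds: (3/8, 1/2). Value = 7/16
Step 6: sign = +, move right. Bounds: (7/16, 1/2). Value = 15/32
The surreal number with sign expansion +--+++ is 15/32.

15/32


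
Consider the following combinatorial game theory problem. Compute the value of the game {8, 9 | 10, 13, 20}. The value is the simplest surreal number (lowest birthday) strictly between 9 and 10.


Left options: {8, 9}, max = 9
Right options: {10, 13, 20}, min = 10
All options are numbers and max(Left) < min(Right), so by the simplicity theorem the value is the simplest (earliest-born) number strictly between 9 and 10.
No integer lies strictly between 9 and 10, so the value is the dyadic rational m/2^k in the interval with the smallest k (then m odd); search k = 1, 2, ...:
Denominator 2: 19/2 lies strictly between 9 and 10 -- found.
The simplest number in the interval is 19/2.
Game value = 19/2

19/2


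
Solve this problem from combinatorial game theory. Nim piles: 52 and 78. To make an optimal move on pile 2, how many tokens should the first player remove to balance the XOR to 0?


Piles: 52 and 78
Current XOR: 52 XOR 78 = 122 (non-zero, so this is an N-position).
To make the XOR zero, we need to find a move that balances the piles.
For pile 2 (size 78): target = 78 XOR 122 = 52
We reduce pile 2 from 78 to 52.
Tokens removed: 78 - 52 = 26
Verification: 52 XOR 52 = 0

26


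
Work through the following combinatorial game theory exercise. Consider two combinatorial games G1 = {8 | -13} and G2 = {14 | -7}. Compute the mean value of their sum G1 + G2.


G1 = {8 | -13}, G2 = {14 | -7}
Each is a switch {a | b} with numbers a > b; its mean value is (a + b)/2, and mean value is additive over game sums: m(G1 + G2) = m(G1) + m(G2).
Mean of G1 = (8 + (-13))/2 = -5/2 = -5/2
Mean of G2 = (14 + (-7))/2 = 7/2 = 7/2
Mean of G1 + G2 = -5/2 + 7/2 = 1

1


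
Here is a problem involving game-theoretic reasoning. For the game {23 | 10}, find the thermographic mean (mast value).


Game = {23 | 10}, a switch {a | b} with numbers a > b.
Its thermograph has left wall a - t and right wall b + t, which meet at t = (a - b)/2, where both equal (a + b)/2. So the mast (mean value) is at (a + b)/2.
Mean = (23 + (10))/2 = 33/2 = 33/2

33/2


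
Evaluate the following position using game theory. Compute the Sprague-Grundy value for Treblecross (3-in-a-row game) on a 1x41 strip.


Treblecross: place X on empty cells; 3-in-a-row wins.
Playing within two cells of an existing X lets the opponent win at once, so sensible play treats the cells i-2..i+2 around each X as dead. The player left with no safe cell loses, so this is a normal-play take-away game on strips of safe cells.
Placing X at cell i (0-indexed) of a strip of k safe cells leaves independent strips of sizes max(0, i-2) and max(0, k-i-3). Hence G(k) = mex{ G(max(0,i-2)) XOR G(max(0,k-i-3)) : 0 <= i < k }, with G(0) = 0.
G(1): splits (0,0):0^0=0 -> mex({0}) = 1
G(2): splits (0,0):0^0=0 -> mex({0}) = 1
G(3): splits (0,0):0^0=0 -> mex({0}) = 1
G(4): splits (0,1):0^1=1 (0,0):0^0=0 -> mex({0, 1}) = 2
G(5): splits (0,2):0^1=1 (0,1):0^1=1 (0,0):0^0=0 -> mex({0, 1}) = 2
G(6) = mex({1}) = 0
G(7) = mex({0, 1, 2}) = 3
G(8) = mex({0, 1, 2}) = 3
G(9) = mex({0, 2}) = 1
G(10) = mex({0, 2, 3}) = 1
G(11) = mex({0, 3}) = 1
G(12) = mex({1, 3}) = 0
G(13) = mex({0, 1, 2, 3}) = 4
G(14) = mex({0, 1, 2}) = 3
G(15) = mex({0, 1, 2}) = 3
G(16) = mex({0, 1, 2, 4}) = 3
G(17) = mex({0, 1, 3, 4}) = 2
G(18) = mex({0, 1, 3, 4}) = 2
G(19) = mex({0, 1, 3, 5}) = 2
G(20) = mex({0, 1, 2, 3, 5}) = 4
G(21) = mex({0, 1, 2, 3, 5}) = 4
G(22) = mex({1, 2, 6}) = 0
G(23) = mex({0, 1, 2, 3, 4, 6}) = 5
G(24) = mex({0, 1, 2, 3, 4}) = 5
G(25) = mex({0, 1, 3, 4, 7}) = 2
G(26) = mex({0, 1, 3, 4, 5, 7}) = 2
G(27) = mex({0, 1, 3, 5}) = 2
G(28) = mex({0, 1, 2, 5}) = 3
G(29) = mex({0, 1, 2, 4, 5, 6}) = 3
G(30) = mex({1, 2, 4, 6}) = 0
G(31) = mex({0, 1, 2, 3, 4, 6}) = 5
G(32) = mex({1, 2, 3, 4, 7}) = 0
G(33) = mex({0, 3, 7}) = 1
G(34) = mex({0, 2, 3, 5, 7}) = 1
G(35) = mex({0, 2, 3, 5, 6}) = 1
G(36) = mex({0, 1, 2, 5, 6}) = 3
G(37) = mex({0, 1, 2, 4, 5, 6}) = 3
G(38) = mex({0, 1, 2, 4}) = 3
G(39) = mex({0, 1, 2, 3, 4, 7}) = 5
G(40) = mex({0, 1, 2, 3, 4, 5, 7}) = 6
G(41) = mex({0, 1, 2, 3, 5, 7}) = 4
Therefore G(41) = 4.

4


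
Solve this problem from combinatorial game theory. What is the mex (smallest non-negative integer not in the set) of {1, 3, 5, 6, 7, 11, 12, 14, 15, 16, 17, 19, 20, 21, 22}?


Set = {1, 3, 5, 6, 7, 11, 12, 14, 15, 16, 17, 19, 20, 21, 22}
0 is NOT in the set. This is the mex.
mex = 0

0


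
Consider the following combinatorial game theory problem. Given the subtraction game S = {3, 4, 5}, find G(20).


The subtraction set is S = {3, 4, 5}.
G(k) = mex{ G(k - s) : s in S, s <= k }. We compute iteratively: G(0) = 0.
G(1) = mex({}) = 0
G(2) = mex({}) = 0
G(3) = mex({0}) = 1
G(4) = mex({0}) = 1
G(5) = mex({0}) = 1
G(6) = mex({0, 1}) = 2
G(7) = mex({0, 1}) = 2
G(8) = mex({1}) = 0
G(9) = mex({1, 2}) = 0
G(10) = mex({1, 2}) = 0
G(11) = mex({0, 2}) = 1
G(12) = mex({0, 2}) = 1
Observe that G(8)..G(12) = 0, 0, 0, 1, 1 repeats G(0)..G(4) = 0, 0, 0, 1, 1.
For k >= max(S) = 5, G(k) is determined by the previous 5 values G(k-5)..G(k-1); a window of 5 consecutive values has recurred shifted by 8, so by induction G(k + 8) = G(k) for all k >= 0: the sequence is periodic from the start with period 8.
One period: G(0..7) = 0, 0, 0, 1, 1, 1, 2, 2.
20 mod 8 = 4, so G(20) = G(4) = 1.

1


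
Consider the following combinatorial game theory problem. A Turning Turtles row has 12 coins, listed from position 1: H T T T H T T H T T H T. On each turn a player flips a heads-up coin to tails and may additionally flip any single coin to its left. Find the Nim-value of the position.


Coins: H T T T H T T H T T H T
Key fact: a single head at position k behaves exactly like a Nim heap of size k (turning it to T and optionally flipping a coin at j < k corresponds to moving the heap from k to j, or to 0), and heads combine as a disjunctive sum (two heads at the same place would cancel, matching j XOR j = 0). So the Nim-value is the XOR of the 1-indexed positions of the heads.
Face-up positions (1-indexed): [1, 5, 8, 11]
XOR 0 with 1: 0 XOR 1 = 1
XOR 1 with 5: 1 XOR 5 = 4
XOR 4 with 8: 4 XOR 8 = 12
XOR 12 with 11: 12 XOR 11 = 7
Nim-value = 7

7


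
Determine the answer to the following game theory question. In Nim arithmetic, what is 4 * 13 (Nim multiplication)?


Nim multiplication is bilinear over XOR: (u XOR v) * w = (u*w) XOR (v*w).
So we split each operand into its bit components and XOR the pairwise Nim products.
4 = 4 (as XOR of powers of 2).
13 = 1 + 4 + 8 (as XOR of powers of 2).
Using the standard Nim-product table on single bits:
  2*2 = 3,   2*4 = 8,   2*8 = 12,
  4*4 = 6,   4*8 = 11,  8*8 = 13,
and  1*x = x (identity), k*l = l*k (commutative).
Pairwise Nim products:
  4 * 1 = 4
  4 * 4 = 6
  4 * 8 = 11
XOR them: 4 XOR 6 XOR 11 = 9.
Result: 4 * 13 = 9 (in Nim).

9


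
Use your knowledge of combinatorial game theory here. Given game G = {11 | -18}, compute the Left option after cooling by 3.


Original game: {11 | -18} (a switch {a | b} with a > b).
Cooling by t (for t below the temperature (a - b)/2 = 29/2) taxes each move by t: {a | b} cooled by t is {a - t | b + t}.
Cooling amount: t = 3
Cooled Left option: 11 - 3 = 8
Cooled Right option: -18 + 3 = -15
Cooled game: {8 | -15}
Left option = 8

8


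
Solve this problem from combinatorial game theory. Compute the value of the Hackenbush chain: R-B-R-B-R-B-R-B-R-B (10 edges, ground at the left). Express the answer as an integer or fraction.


Edges (from ground): R-B-R-B-R-B-R-B-R-B
By Berlekamp's sign-expansion rule, a Blue-Red Hackenbush stalk has the value of the surreal number whose sign sequence is the edge sequence with B -> + and R -> -.
Sign sequence: -+-+-+-+-+
Trace the sign expansion in the surreal number tree, starting from 0:
Edge 1: R (sign -) -> bounds (-inf, 0), value = -1
Edge 2: B (sign +) -> bounds (-1, 0), value = -1/2
Edge 3: R (sign -) -> bounds (-1, -1/2), value = -3/4
Edge 4: B (sign +) -> bounds (-3/4, -1/2), value = -5/8
Edge 5: R (sign -) -> bounds (-3/4, -5/8), value = -11/16
Edge 6: B (sign +) -> bounds (-11/16, -5/8), value = -21/32
Edge 7: R (sign -) -> bounds (-11/16, -21/32), value = -43/64
Edge 8: B (sign +) -> bounds (-43/64, -21/32), value = -85/128
Edge 9: R (sign -) -> bounds (-43/64, -85/128), value = -171/256
Edge 10: B (sign +) -> bounds (-171/256, -85/128), value = -341/512
Game value = -341/512

-341/512


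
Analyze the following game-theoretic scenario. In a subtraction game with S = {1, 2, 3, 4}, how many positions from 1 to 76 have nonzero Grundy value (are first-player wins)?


Subtraction set S = {1, 2, 3, 4}, so G(n) = n mod 5.
G(n) = 0 when n is a multiple of 5.
Multiples of 5 in [1, 76]: 15
N-positions (nonzero Grundy) = 76 - 15 = 61

61


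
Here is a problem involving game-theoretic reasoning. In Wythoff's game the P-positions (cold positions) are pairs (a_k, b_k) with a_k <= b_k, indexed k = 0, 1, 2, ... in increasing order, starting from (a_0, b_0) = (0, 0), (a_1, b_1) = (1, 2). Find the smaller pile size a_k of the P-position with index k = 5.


By Wythoff's theorem, a_k = floor(k * phi) and b_k = floor(k * phi^2) = a_k + k, where phi = (1 + sqrt(5))/2 is the golden ratio.
phi = (1 + sqrt(5))/2 = 1.618034
k = 5
k * phi = 5 * 1.618034 = 8.090170
a_5 = floor(k * phi) = 8

8


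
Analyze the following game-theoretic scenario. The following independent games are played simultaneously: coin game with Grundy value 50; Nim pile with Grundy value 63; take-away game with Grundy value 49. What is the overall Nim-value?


By the Sprague-Grundy theorem, the Grundy value of a sum of games is the XOR of individual Grundy values.
coin game: Grundy value = 50. Running XOR: 0 XOR 50 = 50
Nim pile: Grundy value = 63. Running XOR: 50 XOR 63 = 13
take-away game: Grundy value = 49. Running XOR: 13 XOR 49 = 60
The combined Grundy value is 60.

60
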